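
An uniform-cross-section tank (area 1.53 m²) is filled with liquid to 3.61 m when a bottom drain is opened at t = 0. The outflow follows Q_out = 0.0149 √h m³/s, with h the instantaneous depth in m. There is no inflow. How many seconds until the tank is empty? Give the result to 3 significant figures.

Mass balance (ρ constant): A dh/dt = −0.0149 √h.
∫ h^(−1/2) dh = −(0.0149/A) ∫ dt, giving 2√h = 2√h₀ − (0.0149/A) t.
Tank is empty when √h = 0: t_empty = 2A√h₀/0.0149.
t_empty = 2·1.53·√3.61/0.0149 = 3.0600·1.9000/0.0149 = 390.20 s.

390 s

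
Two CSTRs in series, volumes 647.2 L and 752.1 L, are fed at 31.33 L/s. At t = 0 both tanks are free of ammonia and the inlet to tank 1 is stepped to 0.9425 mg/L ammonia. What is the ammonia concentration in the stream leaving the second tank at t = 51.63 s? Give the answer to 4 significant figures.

Time constants: τᵢ = Vᵢ/Q for each well-mixed tank.
τ₁ = 647.2/31.33 = 20.6575 s; τ₂ = 752.1/31.33 = 24.0057 s.
Solving the cascade with C₁(0)=C₂(0)=0 gives C₂(t) = C_in[1 − (τ₁ e^(−t/τ₁) − τ₂ e^(−t/τ₂))/(τ₁ − τ₂)].
At t = 51.63: e^(−t/τ₁) = 0.0821398, e^(−t/τ₂) = 0.116399.
C₂ = 0.9425·[1 − (20.6575·0.0821398 − 24.0057·0.116399)/(-3.34823)] = 0.9425·0.672236 = 0.633582 mg/L.

0.6336 mg/L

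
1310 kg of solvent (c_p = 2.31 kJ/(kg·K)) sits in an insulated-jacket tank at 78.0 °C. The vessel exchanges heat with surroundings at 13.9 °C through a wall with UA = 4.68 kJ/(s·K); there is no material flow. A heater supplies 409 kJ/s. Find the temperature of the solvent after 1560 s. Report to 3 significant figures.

Unsteady energy balance on the tank contents: M c_p dT/dt = −UA(T − T_amb) + Q̇.
dT/dt = (T_ss − T)/τ with T_ss = T_amb + Q̇/UA = 13.9 + 409/4.68 = 101.29 °C, τ = M c_p/UA = 1310·2.31/4.68 = 646.60 s.
This is linear first-order; T(t) = T_ss + (T₀ − T_ss) e^(−t/τ).
T(1560) = 101.29 + (-23.293)·0.089581 = 99.207 °C.

99.2 °C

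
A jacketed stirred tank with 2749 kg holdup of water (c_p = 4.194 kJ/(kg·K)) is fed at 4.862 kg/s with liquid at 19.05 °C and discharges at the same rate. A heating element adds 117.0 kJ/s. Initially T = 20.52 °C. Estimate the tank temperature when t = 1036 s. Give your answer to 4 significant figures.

24.10 °C

M c_p dT/dt = ṁ c_p (T_in − T) + Q̇.
τ = M/ṁ = 565.405 s; T_ss = T_in + Q̇/(ṁ c_p) = 19.05 + 117.0/(4.862·4.194) = 24.7878 °C.
This is linear first-order; T(t) = T_ss + (T₀ − T_ss) e^(−t/τ).
T(1036) = 24.7878 + (-4.26776)·e^(−1036/565.405) = 24.7878 + (-4.26776)·0.160043 = 24.1047 °C.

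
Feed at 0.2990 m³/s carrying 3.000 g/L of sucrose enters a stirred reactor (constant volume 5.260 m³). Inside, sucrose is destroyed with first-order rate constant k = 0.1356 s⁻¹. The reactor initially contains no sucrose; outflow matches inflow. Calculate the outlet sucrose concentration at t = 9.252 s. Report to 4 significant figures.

0.7368 g/L

V dC/dt = Q(C_in − C) − k V C.
dC/dt = (Q/V) C_in − (Q/V + k) C; effective rate a = Q/V + k = 0.0568441 + 0.1356 = 0.192444 s⁻¹.
C_ss = Q C_in/(Q + kV) = 0.886139 g/L; C(t) = C_ss + (C₀ − C_ss) e^(−a t).
C(9.252) = 0.886139 + (-0.886139)·e^(−0.192444·9.252) = 0.886139 + (-0.886139)·0.168555 = 0.736776 g/L.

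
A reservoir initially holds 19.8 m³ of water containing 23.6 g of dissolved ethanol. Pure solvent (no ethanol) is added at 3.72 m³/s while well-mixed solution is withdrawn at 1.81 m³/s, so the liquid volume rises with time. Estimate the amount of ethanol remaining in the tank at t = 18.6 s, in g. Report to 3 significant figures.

Let m(t) be the amount of ethanol. Volume: V(t) = V₀ + (Q_in − Q_out) t = 19.8 + 1.9100 t; V(18.6) = 55.326 m³.
No ethanol enters, so dm/dt = −Q_out · (m/V).
dm/m = −Q_out dt/(V₀ + 1.9100 t); integrating gives ln(m/m₀) = −(Q_out/(Q_in−Q_out)) ln(V/V₀).
m = m₀ (V₀/V)^(Q_out/(Q_in−Q_out)) = 23.6 × (19.8/55.326)^(0.94764) = 8.9128 g.

8.91 g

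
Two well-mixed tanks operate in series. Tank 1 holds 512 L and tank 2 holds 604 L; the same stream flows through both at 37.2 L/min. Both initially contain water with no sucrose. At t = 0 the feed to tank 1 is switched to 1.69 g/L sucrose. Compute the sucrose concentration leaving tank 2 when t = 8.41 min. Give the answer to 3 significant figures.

0.185 g/L

Each tank obeys Vᵢ dCᵢ/dt = Q(Cᵢ₋₁ − Cᵢ), so τᵢ = Vᵢ/Q.
τ₁ = 512/37.2 = 13.763 min; τ₂ = 604/37.2 = 16.237 min.
Tank 1: C₁ = C_in(1 − e^(−t/τ₁)). Tank 2 (τ₁ ≠ τ₂): C₂ = C_in[1 − (τ₁ e^(−t/τ₁) − τ₂ e^(−t/τ₂))/(τ₁ − τ₂)].
At t = 8.41: e^(−t/τ₁) = 0.54279, e^(−t/τ₂) = 0.59573.
C₂ = 1.69·[1 − (13.763·0.54279 − 16.237·0.59573)/(-2.4731)] = 1.69·0.10963 = 0.18527 g/L.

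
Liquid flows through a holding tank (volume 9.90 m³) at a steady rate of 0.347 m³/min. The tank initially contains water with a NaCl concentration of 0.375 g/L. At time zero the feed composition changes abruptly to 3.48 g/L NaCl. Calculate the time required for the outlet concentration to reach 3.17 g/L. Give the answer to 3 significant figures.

Species balance: V dC/dt = Q(C_in − C) ⇒ τ = V/Q = 28.530 min.
C(t) = C_in + (C₀ − C_in) e^(−t/τ). Set C = 3.17 and solve for t:
e^(−t/τ) = (C − C_in)/(C₀ − C_in) = (3.17 − 3.48)/(0.375 − 3.48) = 0.099839
t = −τ ln(…) = 28.530 × 2.3042 = 65.739 min.

65.7 min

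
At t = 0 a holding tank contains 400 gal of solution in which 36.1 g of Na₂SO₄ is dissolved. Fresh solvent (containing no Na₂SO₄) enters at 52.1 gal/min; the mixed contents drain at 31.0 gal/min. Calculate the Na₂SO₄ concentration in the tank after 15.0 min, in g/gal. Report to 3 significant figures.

Total volume: dV/dt = Q_in − Q_out = 21.100 gal/min, so V(t) = 400 + 21.100 t and V(15.0) = 716.50 gal.
No Na₂SO₄ enters, so dm/dt = −Q_out · (m/V).
dm/m = −Q_out dt/(V₀ + 21.100 t); integrating gives ln(m/m₀) = −(Q_out/(Q_in−Q_out)) ln(V/V₀).
m = m₀ (V₀/V)^(Q_out/(Q_in−Q_out)) = 36.1 × (400/716.50)^(1.4692) = 15.331 g.
C = m/V = 15.331/716.50 = 0.021397 g/gal.

0.0214 g/gal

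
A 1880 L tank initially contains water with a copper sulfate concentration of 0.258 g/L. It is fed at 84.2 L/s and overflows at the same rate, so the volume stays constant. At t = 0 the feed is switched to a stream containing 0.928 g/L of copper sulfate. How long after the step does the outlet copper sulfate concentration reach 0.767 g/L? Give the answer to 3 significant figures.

Unsteady species balance (constant V, well mixed): V dC/dt = Q(C_in − C), so τ = V/Q = 22.328 s.
C(t) = C_in + (C₀ − C_in) e^(−t/τ). Set C = 0.767 and solve for t:
e^(−t/τ) = (C − C_in)/(C₀ − C_in) = (0.767 − 0.928)/(0.258 − 0.928) = 0.24030
t = −τ ln(…) = 22.328 × 1.4259 = 31.837 s.

31.8 s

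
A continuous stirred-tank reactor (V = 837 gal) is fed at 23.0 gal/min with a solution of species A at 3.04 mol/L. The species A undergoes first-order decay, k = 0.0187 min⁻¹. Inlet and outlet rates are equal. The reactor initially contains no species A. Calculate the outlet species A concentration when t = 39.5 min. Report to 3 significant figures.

V dC/dt = Q(C_in − C) − k V C.
dC/dt = (Q/V) C_in − (Q/V + k) C; effective rate a = Q/V + k = 0.027479 + 0.0187 = 0.046179 min⁻¹.
C_ss = Q C_in/(Q + kV) = 1.8090 mol/L; C(t) = C_ss + (C₀ − C_ss) e^(−a t).
C(39.5) = 1.8090 + (-1.8090)·e^(−0.046179·39.5) = 1.8090 + (-1.8090)·0.16137 = 1.5171 mol/L.

1.52 mol/L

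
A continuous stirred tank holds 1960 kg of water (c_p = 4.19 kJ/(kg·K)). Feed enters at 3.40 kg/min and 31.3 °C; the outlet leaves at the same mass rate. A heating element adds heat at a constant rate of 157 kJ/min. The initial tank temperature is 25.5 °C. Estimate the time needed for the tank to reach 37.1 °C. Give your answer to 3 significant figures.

M c_p dT/dt = ṁ c_p (T_in − T) + Q̇.
τ = M/ṁ = 576.47 min; T_ss = T_in + Q̇/(ṁ c_p) = 42.321 °C.
T(t) = T_ss + (T₀ − T_ss) e^(−t/τ). Set T = 37.1:
e^(−t/τ) = (37.1 − 42.321)/(25.5 − 42.321) = 0.31037
t = −576.47 · ln(0.31037) = 674.46 min.

674 min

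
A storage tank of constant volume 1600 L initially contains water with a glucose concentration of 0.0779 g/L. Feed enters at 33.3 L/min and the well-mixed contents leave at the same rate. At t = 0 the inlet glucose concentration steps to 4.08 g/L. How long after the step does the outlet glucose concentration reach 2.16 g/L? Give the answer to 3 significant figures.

35.3 min

Mass balance on the solute (V constant): V dC/dt = Q(C_in − C), so τ = V/Q = 48.048 min.
C(t) = C_in + (C₀ − C_in) e^(−t/τ). Set C = 2.16 and solve for t:
e^(−t/τ) = (C − C_in)/(C₀ − C_in) = (2.16 − 4.08)/(0.0779 − 4.08) = 0.47975
t = −τ ln(…) = 48.048 × 0.73449 = 35.291 min.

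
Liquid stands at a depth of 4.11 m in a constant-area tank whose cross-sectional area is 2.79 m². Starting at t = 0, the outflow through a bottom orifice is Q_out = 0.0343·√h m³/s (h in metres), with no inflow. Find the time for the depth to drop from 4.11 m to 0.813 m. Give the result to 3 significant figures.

183 s

A dh/dt = −Q_out = −0.0343 √h.
∫ h^(−1/2) dh = −(0.0343/A) ∫ dt, giving 2√h = 2√h₀ − (0.0343/A) t.
t = 2A(√h₀ − √h)/0.0343 = 2·2.79·(√4.11 − √0.813)/0.0343
  = 5.5800 × (2.0273 − 0.90167) / 0.0343 = 183.12 s.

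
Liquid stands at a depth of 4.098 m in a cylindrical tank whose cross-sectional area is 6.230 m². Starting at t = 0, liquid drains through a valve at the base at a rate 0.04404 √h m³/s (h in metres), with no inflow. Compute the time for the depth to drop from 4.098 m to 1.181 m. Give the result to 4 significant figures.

A dh/dt = −Q_out = −0.04404 √h.
∫ h^(−1/2) dh = −(0.04404/A) ∫ dt, giving 2√h = 2√h₀ − (0.04404/A) t.
t = 2A(√h₀ − √h)/0.04404 = 2·6.230·(√4.098 − √1.181)/0.04404
  = 12.4600 × (2.02435 − 1.08674) / 0.04404 = 265.274 s.

265.3 s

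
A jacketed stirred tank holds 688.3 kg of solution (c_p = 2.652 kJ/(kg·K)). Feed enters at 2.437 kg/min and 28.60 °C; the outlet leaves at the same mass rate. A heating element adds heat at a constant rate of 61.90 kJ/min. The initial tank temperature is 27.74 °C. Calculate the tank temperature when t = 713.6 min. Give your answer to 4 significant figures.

Energy balance: M c_p dT/dt = ṁ c_p (T_in − T) + 61.90.
τ = M/ṁ = 282.437 min; T_ss = T_in + Q̇/(ṁ c_p) = 28.60 + 61.90/(2.437·2.652) = 38.1777 °C.
Integrating: T(t) = T_ss + (T₀ − T_ss) e^(−t/τ).
T(713.6) = 38.1777 + (-10.4377)·e^(−713.6/282.437) = 38.1777 + (-10.4377)·0.0799321 = 37.3434 °C.

37.34 °C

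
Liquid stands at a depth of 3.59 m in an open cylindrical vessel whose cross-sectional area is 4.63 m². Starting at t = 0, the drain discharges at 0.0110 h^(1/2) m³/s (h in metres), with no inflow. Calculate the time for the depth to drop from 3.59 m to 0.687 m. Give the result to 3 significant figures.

A dh/dt = −Q_out = −0.0110 √h.
∫ h^(−1/2) dh = −(0.0110/A) ∫ dt, giving 2√h = 2√h₀ − (0.0110/A) t.
t = 2A(√h₀ − √h)/0.0110 = 2·4.63·(√3.59 − √0.687)/0.0110
  = 9.2600 × (1.8947 − 0.82885) / 0.0110 = 897.27 s.

897 s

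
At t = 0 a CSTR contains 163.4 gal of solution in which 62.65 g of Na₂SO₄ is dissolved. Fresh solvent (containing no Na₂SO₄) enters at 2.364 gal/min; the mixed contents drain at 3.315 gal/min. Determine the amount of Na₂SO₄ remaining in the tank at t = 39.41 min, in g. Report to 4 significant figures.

25.26 g

Total volume: dV/dt = Q_in − Q_out = -0.951000 gal/min, so V(t) = 163.4 − 0.951000 t and V(39.41) = 125.921 gal.
Solute balance: dm/dt = 0 − Q_out C = −Q_out m/V(t).
dm/m = −Q_out dt/(V₀ − 0.951000 t); integrating gives ln(m/m₀) = −(Q_out/(Q_in−Q_out)) ln(V/V₀).
m = m₀ (V₀/V)^(Q_out/(Q_in−Q_out)) = 62.65 × (163.4/125.921)^(-3.48580) = 25.2633 g.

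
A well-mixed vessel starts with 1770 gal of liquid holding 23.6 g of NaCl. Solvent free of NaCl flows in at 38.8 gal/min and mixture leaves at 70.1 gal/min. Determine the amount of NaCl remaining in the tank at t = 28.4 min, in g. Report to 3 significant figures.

4.95 g

Total volume: dV/dt = Q_in − Q_out = -31.300 gal/min, so V(t) = 1770 − 31.300 t and V(28.4) = 881.08 gal.
Species balance (pure solvent in): dm/dt = −Q_out · m/V(t).
Separate: dm/m = −Q_out dt/V(t) ⇒ ln(m/m₀) = −(Q_out/(Q_in−Q_out)) ln(V/V₀).
m = m₀ (V₀/V)^(Q_out/(Q_in−Q_out)) = 23.6 × (1770/881.08)^(-2.2396) = 4.9477 g.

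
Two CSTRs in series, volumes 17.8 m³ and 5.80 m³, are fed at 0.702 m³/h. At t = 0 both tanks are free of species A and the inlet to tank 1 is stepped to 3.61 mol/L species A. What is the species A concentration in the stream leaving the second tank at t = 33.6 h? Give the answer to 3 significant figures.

Each tank obeys Vᵢ dCᵢ/dt = Q(Cᵢ₋₁ − Cᵢ), so τᵢ = Vᵢ/Q.
τ₁ = 17.8/0.702 = 25.356 h; τ₂ = 5.80/0.702 = 8.2621 h.
Solving the cascade with C₁(0)=C₂(0)=0 gives C₂(t) = C_in[1 − (τ₁ e^(−t/τ₁) − τ₂ e^(−t/τ₂))/(τ₁ − τ₂)].
At t = 33.6: e^(−t/τ₁) = 0.26577, e^(−t/τ₂) = 0.017133.
C₂ = 3.61·[1 − (25.356·0.26577 − 8.2621·0.017133)/(17.094)] = 3.61·0.61406 = 2.2167 mol/L.

2.22 mol/L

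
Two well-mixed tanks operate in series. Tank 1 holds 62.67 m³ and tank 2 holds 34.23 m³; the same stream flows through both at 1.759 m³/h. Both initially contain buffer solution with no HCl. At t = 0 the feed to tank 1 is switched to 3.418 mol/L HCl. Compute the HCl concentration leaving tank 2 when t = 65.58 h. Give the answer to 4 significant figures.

2.364 mol/L

Time constants: τᵢ = Vᵢ/Q for each well-mixed tank.
τ₁ = 62.67/1.759 = 35.6282 h; τ₂ = 34.23/1.759 = 19.4599 h.
Tank 1: C₁ = C_in(1 − e^(−t/τ₁)). Tank 2 (τ₁ ≠ τ₂): C₂ = C_in[1 − (τ₁ e^(−t/τ₁) − τ₂ e^(−t/τ₂))/(τ₁ − τ₂)].
At t = 65.58: e^(−t/τ₁) = 0.158710, e^(−t/τ₂) = 0.0343895.
C₂ = 3.418·[1 − (35.6282·0.158710 − 19.4599·0.0343895)/(16.1683)] = 3.418·0.691660 = 2.36409 mol/L.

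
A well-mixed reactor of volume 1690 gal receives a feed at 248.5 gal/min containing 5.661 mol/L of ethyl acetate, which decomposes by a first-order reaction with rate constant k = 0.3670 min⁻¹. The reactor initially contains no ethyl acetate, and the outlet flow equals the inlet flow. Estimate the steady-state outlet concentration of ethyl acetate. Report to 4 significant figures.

Species balance: V dC/dt = Q C_in − Q C − k V C.
At steady state: 0 = Q C_in − (Q + kV) C_ss, so C_ss = Q C_in/(Q + kV).
C_ss = 248.5·5.661/(248.5 + 0.3670·1690) = 1406.76/868.730 = 1.61933 mol/L.

1.619 mol/L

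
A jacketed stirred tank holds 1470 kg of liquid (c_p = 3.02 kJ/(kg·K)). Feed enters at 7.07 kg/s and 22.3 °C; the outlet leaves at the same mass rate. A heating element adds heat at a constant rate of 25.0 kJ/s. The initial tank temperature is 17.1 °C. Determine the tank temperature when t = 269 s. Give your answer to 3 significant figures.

M c_p dT/dt = ṁ c_p (T_in − T) + Q̇.
Rearrange: dT/dt = (T_ss − T)/τ with τ = M/ṁ = 207.92 s and T_ss = T_in + Q̇/(ṁ c_p) = 23.471 °C.
Solution: T(t) = T_ss + (T₀ − T_ss) e^(−t/τ).
T(269) = 23.471 + (-6.3709)·e^(−269/207.92) = 23.471 + (-6.3709)·0.27424 = 21.724 °C.

21.7 °C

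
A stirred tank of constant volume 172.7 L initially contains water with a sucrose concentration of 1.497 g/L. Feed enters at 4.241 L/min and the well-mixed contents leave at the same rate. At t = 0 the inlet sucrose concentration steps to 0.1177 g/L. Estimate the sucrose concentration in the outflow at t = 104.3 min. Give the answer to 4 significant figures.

Transient balance on the dissolved component: V dC/dt = Q(C_in − C).
Time constant τ = V/Q = 172.7/4.241 = 40.7215 min.
Integrating: C(t) = C_in + (C₀ − C_in) e^(−t/τ).
C(104.3) = 0.1177 + (1.497 − 0.1177)·e^(−104.3/40.7215) = 0.1177 + (1.37930)·0.0772044 = 0.224188 g/L.

0.2242 g/L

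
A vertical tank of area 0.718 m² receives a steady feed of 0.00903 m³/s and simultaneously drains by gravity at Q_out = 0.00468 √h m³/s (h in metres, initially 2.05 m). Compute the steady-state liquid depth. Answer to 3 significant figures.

A dh/dt = Q_in − 0.00468 √h. Steady state requires inflow = outflow:
Q_in = 0.00468 √h_ss ⇒ √h_ss = 0.00903/0.00468 = 1.9295.
h_ss = 1.9295² = 3.7229 m. (Since h₀ = 2.05 m < h_ss, the level will rise toward this value.)

3.72 m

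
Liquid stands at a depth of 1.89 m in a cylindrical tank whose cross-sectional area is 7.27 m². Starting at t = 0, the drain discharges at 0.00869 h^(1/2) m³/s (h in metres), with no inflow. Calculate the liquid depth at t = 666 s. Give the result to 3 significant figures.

0.954 m

With no inflow, A dh/dt = −0.00869 √h.
∫ h^(−1/2) dh = −(0.00869/A) ∫ dt, giving 2√h = 2√h₀ − (0.00869/A) t.
√h = √1.89 − 0.00869·666/(2·7.27) = 1.3748 − 0.39804 = 0.97673.
h = 0.97673² = 0.95400 m.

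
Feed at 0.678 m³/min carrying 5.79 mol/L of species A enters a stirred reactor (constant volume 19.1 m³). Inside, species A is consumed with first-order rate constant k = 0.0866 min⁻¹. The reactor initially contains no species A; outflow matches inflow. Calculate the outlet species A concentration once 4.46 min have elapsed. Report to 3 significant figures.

0.707 mol/L

Species balance: V dC/dt = Q C_in − Q C − k V C.
This is linear with rate a = Q/V + k = 0.12210 min⁻¹.
C_ss = Q C_in/(Q + kV) = 1.6833 mol/L; C(t) = C_ss + (C₀ − C_ss) e^(−a t).
C(4.46) = 1.6833 + (-1.6833)·e^(−0.12210·4.46) = 1.6833 + (-1.6833)·0.58010 = 0.70683 mol/L.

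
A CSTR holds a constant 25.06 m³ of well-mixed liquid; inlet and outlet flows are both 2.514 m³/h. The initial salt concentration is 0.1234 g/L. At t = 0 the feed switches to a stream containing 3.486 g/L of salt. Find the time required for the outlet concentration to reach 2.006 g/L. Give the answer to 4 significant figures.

8.181 h

Accumulation = in − out for the solute gives V dC/dt = Q(C_in − C), so τ = V/Q = 9.96818 h.
C(t) = C_in + (C₀ − C_in) e^(−t/τ). Set C = 2.006 and solve for t:
e^(−t/τ) = (C − C_in)/(C₀ − C_in) = (2.006 − 3.486)/(0.1234 − 3.486) = 0.440136
t = −τ ln(…) = 9.96818 × 0.820672 = 8.18061 h.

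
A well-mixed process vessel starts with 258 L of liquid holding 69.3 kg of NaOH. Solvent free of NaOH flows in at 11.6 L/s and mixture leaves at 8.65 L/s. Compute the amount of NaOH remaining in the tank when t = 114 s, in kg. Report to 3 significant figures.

Let m(t) be the amount of NaOH. Volume: V(t) = V₀ + (Q_in − Q_out) t = 258 + 2.9500 t; V(114) = 594.30 L.
No NaOH enters, so dm/dt = −Q_out · (m/V).
dm/m = −Q_out dt/(V₀ + 2.9500 t); integrating gives ln(m/m₀) = −(Q_out/(Q_in−Q_out)) ln(V/V₀).
m = m₀ (V₀/V)^(Q_out/(Q_in−Q_out)) = 69.3 × (258/594.30)^(2.9322) = 5.9999 kg.

6.00 kg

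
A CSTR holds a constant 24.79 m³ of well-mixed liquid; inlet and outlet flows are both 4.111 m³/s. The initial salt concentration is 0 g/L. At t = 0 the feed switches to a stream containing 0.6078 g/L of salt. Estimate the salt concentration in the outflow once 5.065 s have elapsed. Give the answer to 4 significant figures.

Accumulation = in − out for the solute gives V dC/dt = Q(C_in − C).
Time constant τ = V/Q = 24.79/4.111 = 6.03016 s.
Solution: C(t) = C_in + (C₀ − C_in) e^(−t/τ).
C(5.065) = 0.6078 + (0 − 0.6078)·e^(−5.065/6.03016) = 0.6078 + (-0.607800)·0.431735 = 0.345392 g/L.

0.3454 g/L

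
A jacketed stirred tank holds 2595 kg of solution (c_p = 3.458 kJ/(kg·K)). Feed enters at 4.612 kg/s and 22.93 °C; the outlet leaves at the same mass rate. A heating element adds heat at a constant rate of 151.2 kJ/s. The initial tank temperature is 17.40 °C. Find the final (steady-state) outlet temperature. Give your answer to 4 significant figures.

M c_p dT/dt = ṁ c_p (T_in − T) + Q̇.
At steady state dT/dt = 0 ⇒ T_ss = T_in + Q̇/(ṁ c_p) = 22.93 + 151.2/(4.612·3.458) = 32.4106 °C.

32.41 °C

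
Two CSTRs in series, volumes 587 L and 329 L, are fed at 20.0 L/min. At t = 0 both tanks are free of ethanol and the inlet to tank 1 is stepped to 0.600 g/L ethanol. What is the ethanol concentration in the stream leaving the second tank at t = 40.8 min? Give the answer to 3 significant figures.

0.324 g/L

Time constants: τᵢ = Vᵢ/Q for each well-mixed tank.
τ₁ = 587/20.0 = 29.350 min; τ₂ = 329/20.0 = 16.450 min.
Tank 1: C₁ = C_in(1 − e^(−t/τ₁)). Tank 2 (τ₁ ≠ τ₂): C₂ = C_in[1 − (τ₁ e^(−t/τ₁) − τ₂ e^(−t/τ₂))/(τ₁ − τ₂)].
At t = 40.8: e^(−t/τ₁) = 0.24905, e^(−t/τ₂) = 0.083723.
C₂ = 0.600·[1 − (29.350·0.24905 − 16.450·0.083723)/(12.900)] = 0.600·0.54014 = 0.32408 g/L.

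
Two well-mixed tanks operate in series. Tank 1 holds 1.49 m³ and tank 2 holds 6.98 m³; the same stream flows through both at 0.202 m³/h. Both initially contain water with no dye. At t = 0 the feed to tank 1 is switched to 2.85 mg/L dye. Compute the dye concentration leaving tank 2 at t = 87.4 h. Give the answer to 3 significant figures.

2.56 mg/L

Time constants: τᵢ = Vᵢ/Q for each well-mixed tank.
τ₁ = 1.49/0.202 = 7.3762 h; τ₂ = 6.98/0.202 = 34.554 h.
Solving the cascade with C₁(0)=C₂(0)=0 gives C₂(t) = C_in[1 − (τ₁ e^(−t/τ₁) − τ₂ e^(−t/τ₂))/(τ₁ − τ₂)].
At t = 87.4: e^(−t/τ₁) = 7.1467e-06, e^(−t/τ₂) = 0.079712.
C₂ = 2.85·[1 − (7.3762·7.1467e-06 − 34.554·0.079712)/(-27.178)] = 2.85·0.89866 = 2.5612 mg/L.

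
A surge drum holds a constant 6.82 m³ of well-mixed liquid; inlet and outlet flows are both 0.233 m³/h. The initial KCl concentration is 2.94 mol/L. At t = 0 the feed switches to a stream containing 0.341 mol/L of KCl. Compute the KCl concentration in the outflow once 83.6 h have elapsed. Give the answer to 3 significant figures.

Species balance on the tank: V dC/dt = Q(C_in − C).
Rewrite as dC/dt + C/τ = C_in/τ, τ = V/Q = 29.270 h.
Integrating: C(t) = C_in + (C₀ − C_in) e^(−t/τ).
C(83.6) = 0.341 + (2.94 − 0.341)·e^(−83.6/29.270) = 0.341 + (2.5990)·0.057491 = 0.49042 mol/L.

0.490 mol/L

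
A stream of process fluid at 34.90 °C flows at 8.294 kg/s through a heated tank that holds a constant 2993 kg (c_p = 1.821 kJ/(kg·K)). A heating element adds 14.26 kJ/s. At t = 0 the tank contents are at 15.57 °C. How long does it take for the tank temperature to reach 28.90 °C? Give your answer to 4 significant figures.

386.6 s

Heat balance on the well-mixed liquid: M c_p dT/dt = ṁ c_p (T_in − T) + 14.26.
τ = M/ṁ = 360.863 s; T_ss = T_in + Q̇/(ṁ c_p) = 35.8442 °C.
T(t) = T_ss + (T₀ − T_ss) e^(−t/τ). Set T = 28.90:
e^(−t/τ) = (28.90 − 35.8442)/(15.57 − 35.8442) = 0.342513
t = −360.863 · ln(0.342513) = 386.646 s.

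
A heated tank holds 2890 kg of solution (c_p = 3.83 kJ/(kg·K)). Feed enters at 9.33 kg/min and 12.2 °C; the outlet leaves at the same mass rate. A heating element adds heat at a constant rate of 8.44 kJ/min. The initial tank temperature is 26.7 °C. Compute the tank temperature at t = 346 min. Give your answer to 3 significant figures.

Heat balance on the well-mixed liquid: M c_p dT/dt = ṁ c_p (T_in − T) + 8.44.
τ = M/ṁ = 309.75 min; T_ss = T_in + Q̇/(ṁ c_p) = 12.2 + 8.44/(9.33·3.83) = 12.436 °C.
This is linear first-order; T(t) = T_ss + (T₀ − T_ss) e^(−t/τ).
T(346) = 12.436 + (14.264)·e^(−346/309.75) = 12.436 + (14.264)·0.32725 = 17.104 °C.

17.1 °C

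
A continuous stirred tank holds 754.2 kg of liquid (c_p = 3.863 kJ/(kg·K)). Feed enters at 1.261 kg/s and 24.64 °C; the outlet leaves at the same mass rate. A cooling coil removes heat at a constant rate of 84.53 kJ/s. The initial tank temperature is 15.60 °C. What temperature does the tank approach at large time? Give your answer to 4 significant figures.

7.287 °C

M c_p dT/dt = ṁ c_p (T_in − T) − Q̇.
At steady state dT/dt = 0 ⇒ T_ss = T_in − Q̇/(ṁ c_p) = 24.64 − 84.53/(1.261·3.863) = 7.28714 °C.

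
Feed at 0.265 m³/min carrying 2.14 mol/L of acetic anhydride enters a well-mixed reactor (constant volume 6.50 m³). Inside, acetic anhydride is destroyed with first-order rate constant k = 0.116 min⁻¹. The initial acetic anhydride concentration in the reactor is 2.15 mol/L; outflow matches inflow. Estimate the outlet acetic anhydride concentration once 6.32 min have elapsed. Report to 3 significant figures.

Accumulation = in − out − consumed: V dC/dt = Q C_in − Q C − k V C.
dC/dt = (Q/V) C_in − (Q/V + k) C; effective rate a = Q/V + k = 0.040769 + 0.116 = 0.15677 min⁻¹.
C_ss = Q C_in/(Q + kV) = 0.55653 mol/L; C(t) = C_ss + (C₀ − C_ss) e^(−a t).
C(6.32) = 0.55653 + (1.5935)·e^(−0.15677·6.32) = 0.55653 + (1.5935)·0.37129 = 1.1482 mol/L.

1.15 mol/L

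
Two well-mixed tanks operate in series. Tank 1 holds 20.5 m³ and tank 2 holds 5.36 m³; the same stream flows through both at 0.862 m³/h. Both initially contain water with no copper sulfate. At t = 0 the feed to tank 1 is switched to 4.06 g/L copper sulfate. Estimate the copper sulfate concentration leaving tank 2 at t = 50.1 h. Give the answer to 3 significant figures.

3.39 g/L

Species balance on tank i: dCᵢ/dt = (Cᵢ₋₁ − Cᵢ)/τᵢ with τᵢ = Vᵢ/Q.
τ₁ = 20.5/0.862 = 23.782 h; τ₂ = 5.36/0.862 = 6.2181 h.
Solving the cascade with C₁(0)=C₂(0)=0 gives C₂(t) = C_in[1 − (τ₁ e^(−t/τ₁) − τ₂ e^(−t/τ₂))/(τ₁ − τ₂)].
At t = 50.1: e^(−t/τ₁) = 0.12165, e^(−t/τ₂) = 0.00031684.
C₂ = 4.06·[1 − (23.782·0.12165 − 6.2181·0.00031684)/(17.564)] = 4.06·0.83540 = 3.3917 g/L.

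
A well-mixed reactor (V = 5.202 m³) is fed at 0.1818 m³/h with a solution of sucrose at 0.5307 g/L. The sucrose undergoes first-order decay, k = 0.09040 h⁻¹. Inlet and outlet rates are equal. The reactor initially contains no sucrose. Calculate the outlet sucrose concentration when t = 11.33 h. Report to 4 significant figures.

0.1122 g/L

V dC/dt = Q(C_in − C) − k V C.
dC/dt = (Q/V) C_in − (Q/V + k) C; effective rate a = Q/V + k = 0.0349481 + 0.09040 = 0.125348 h⁻¹.
C_ss = Q C_in/(Q + kV) = 0.147964 g/L; C(t) = C_ss + (C₀ − C_ss) e^(−a t).
C(11.33) = 0.147964 + (-0.147964)·e^(−0.125348·11.33) = 0.147964 + (-0.147964)·0.241667 = 0.112206 g/L.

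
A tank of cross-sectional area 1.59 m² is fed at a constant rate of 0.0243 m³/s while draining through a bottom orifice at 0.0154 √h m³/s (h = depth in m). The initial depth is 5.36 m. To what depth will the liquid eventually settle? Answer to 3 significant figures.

2.49 m

Level balance: A dh/dt = 0.0243 − 0.0154 √h. Setting dh/dt = 0:
Q_in = 0.0154 √h_ss ⇒ √h_ss = 0.0243/0.0154 = 1.5779.
h_ss = 1.5779² = 2.4898 m. (Since h₀ = 5.36 m > h_ss, the level will fall toward this value.)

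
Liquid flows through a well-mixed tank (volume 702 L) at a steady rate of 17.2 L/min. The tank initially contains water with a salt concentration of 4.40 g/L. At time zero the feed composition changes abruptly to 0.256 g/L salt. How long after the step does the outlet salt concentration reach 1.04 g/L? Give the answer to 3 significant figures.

Species balance: V dC/dt = Q(C_in − C) ⇒ τ = V/Q = 40.814 min.
C(t) = C_in + (C₀ − C_in) e^(−t/τ). Set C = 1.04 and solve for t:
e^(−t/τ) = (C − C_in)/(C₀ − C_in) = (1.04 − 0.256)/(4.40 − 0.256) = 0.18919
t = −τ ln(…) = 40.814 × 1.6650 = 67.956 min.

68.0 min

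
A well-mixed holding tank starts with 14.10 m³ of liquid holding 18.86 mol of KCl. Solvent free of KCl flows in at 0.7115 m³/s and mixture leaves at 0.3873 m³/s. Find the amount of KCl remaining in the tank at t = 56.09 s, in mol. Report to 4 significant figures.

7.010 mol

Total volume: dV/dt = Q_in − Q_out = 0.324200 m³/s, so V(t) = 14.10 + 0.324200 t and V(56.09) = 32.2844 m³.
Species balance (pure solvent in): dm/dt = −Q_out · m/V(t).
Separate: dm/m = −Q_out dt/V(t) ⇒ ln(m/m₀) = −(Q_out/(Q_in−Q_out)) ln(V/V₀).
m = m₀ (V₀/V)^(Q_out/(Q_in−Q_out)) = 18.86 × (14.10/32.2844)^(1.19463) = 7.01043 mol.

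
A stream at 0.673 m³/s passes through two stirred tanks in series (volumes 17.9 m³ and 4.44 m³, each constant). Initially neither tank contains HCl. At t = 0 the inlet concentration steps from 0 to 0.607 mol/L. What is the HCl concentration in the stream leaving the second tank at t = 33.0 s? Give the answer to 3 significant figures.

0.375 mol/L

Each tank obeys Vᵢ dCᵢ/dt = Q(Cᵢ₋₁ − Cᵢ), so τᵢ = Vᵢ/Q.
τ₁ = 17.9/0.673 = 26.597 s; τ₂ = 4.44/0.673 = 6.5973 s.
Tank 1: C₁ = C_in(1 − e^(−t/τ₁)). Tank 2 (τ₁ ≠ τ₂): C₂ = C_in[1 − (τ₁ e^(−t/τ₁) − τ₂ e^(−t/τ₂))/(τ₁ − τ₂)].
At t = 33.0: e^(−t/τ₁) = 0.28917, e^(−t/τ₂) = 0.0067243.
C₂ = 0.607·[1 − (26.597·0.28917 − 6.5973·0.0067243)/(20.000)] = 0.607·0.61766 = 0.37492 mol/L.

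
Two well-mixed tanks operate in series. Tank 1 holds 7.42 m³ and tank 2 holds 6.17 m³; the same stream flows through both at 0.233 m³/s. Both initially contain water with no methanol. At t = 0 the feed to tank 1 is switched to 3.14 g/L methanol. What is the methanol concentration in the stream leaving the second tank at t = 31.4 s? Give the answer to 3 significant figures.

0.922 g/L

Each tank obeys Vᵢ dCᵢ/dt = Q(Cᵢ₋₁ − Cᵢ), so τᵢ = Vᵢ/Q.
τ₁ = 7.42/0.233 = 31.845 s; τ₂ = 6.17/0.233 = 26.481 s.
Solving the cascade with C₁(0)=C₂(0)=0 gives C₂(t) = C_in[1 − (τ₁ e^(−t/τ₁) − τ₂ e^(−t/τ₂))/(τ₁ − τ₂)].
At t = 31.4: e^(−t/τ₁) = 0.37306, e^(−t/τ₂) = 0.30551.
C₂ = 3.14·[1 − (31.845·0.37306 − 26.481·0.30551)/(5.3648)] = 3.14·0.29351 = 0.92161 g/L.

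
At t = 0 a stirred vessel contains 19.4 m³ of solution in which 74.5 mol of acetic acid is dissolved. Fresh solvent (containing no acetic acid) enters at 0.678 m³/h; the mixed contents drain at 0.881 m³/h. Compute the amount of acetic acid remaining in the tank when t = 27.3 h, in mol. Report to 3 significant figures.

17.3 mol

Let m(t) be the amount of acetic acid. Volume: V(t) = V₀ + (Q_in − Q_out) t = 19.4 − 0.20300 t; V(27.3) = 13.858 m³.
No acetic acid enters, so dm/dt = −Q_out · (m/V).
dm/m = −Q_out dt/(V₀ − 0.20300 t); integrating gives ln(m/m₀) = −(Q_out/(Q_in−Q_out)) ln(V/V₀).
m = m₀ (V₀/V)^(Q_out/(Q_in−Q_out)) = 74.5 × (19.4/13.858)^(-4.3399) = 17.302 mol.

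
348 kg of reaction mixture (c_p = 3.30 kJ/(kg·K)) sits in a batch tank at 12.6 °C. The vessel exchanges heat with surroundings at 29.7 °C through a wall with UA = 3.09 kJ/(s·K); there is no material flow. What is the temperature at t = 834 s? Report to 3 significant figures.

27.9 °C

M c_p dT/dt = −UA(T − T_amb).
dT/dt = (T_ss − T)/τ with T_ss = T_amb = 29.700 °C, τ = M c_p/UA = 348·3.30/3.09 = 371.65 s.
Integrating: T(t) = T_ss + (T₀ − T_ss) e^(−t/τ).
T(834) = 29.700 + (-17.100)·0.10603 = 27.887 °C.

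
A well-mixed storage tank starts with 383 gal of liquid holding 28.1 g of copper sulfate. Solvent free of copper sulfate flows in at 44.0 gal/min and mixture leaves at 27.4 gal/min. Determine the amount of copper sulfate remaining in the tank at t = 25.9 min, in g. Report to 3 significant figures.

8.11 g

Total volume: dV/dt = Q_in − Q_out = 16.600 gal/min, so V(t) = 383 + 16.600 t and V(25.9) = 812.94 gal.
Solute balance: dm/dt = 0 − Q_out C = −Q_out m/V(t).
dm/m = −Q_out dt/(V₀ + 16.600 t); integrating gives ln(m/m₀) = −(Q_out/(Q_in−Q_out)) ln(V/V₀).
m = m₀ (V₀/V)^(Q_out/(Q_in−Q_out)) = 28.1 × (383/812.94)^(1.6506) = 8.1132 g.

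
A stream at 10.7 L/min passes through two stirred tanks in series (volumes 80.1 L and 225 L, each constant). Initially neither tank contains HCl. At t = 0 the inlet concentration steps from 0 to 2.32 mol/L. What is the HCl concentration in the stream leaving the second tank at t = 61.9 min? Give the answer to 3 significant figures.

Species balance on tank i: dCᵢ/dt = (Cᵢ₋₁ − Cᵢ)/τᵢ with τᵢ = Vᵢ/Q.
τ₁ = 80.1/10.7 = 7.4860 min; τ₂ = 225/10.7 = 21.028 min.
Tank 1: C₁ = C_in(1 − e^(−t/τ₁)). Tank 2 (τ₁ ≠ τ₂): C₂ = C_in[1 − (τ₁ e^(−t/τ₁) − τ₂ e^(−t/τ₂))/(τ₁ − τ₂)].
At t = 61.9: e^(−t/τ₁) = 0.00025640, e^(−t/τ₂) = 0.052671.
C₂ = 2.32·[1 − (7.4860·0.00025640 − 21.028·0.052671)/(-13.542)] = 2.32·0.91835 = 2.1306 mol/L.

2.13 mol/L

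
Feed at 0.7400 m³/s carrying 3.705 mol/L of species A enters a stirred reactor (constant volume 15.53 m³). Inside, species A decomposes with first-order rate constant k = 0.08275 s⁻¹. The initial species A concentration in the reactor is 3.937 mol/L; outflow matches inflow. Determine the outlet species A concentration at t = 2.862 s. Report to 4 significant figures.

3.132 mol/L

V dC/dt = Q(C_in − C) − k V C.
dC/dt = (Q/V) C_in − (Q/V + k) C; effective rate a = Q/V + k = 0.0476497 + 0.08275 = 0.130400 s⁻¹.
C_ss = Q C_in/(Q + kV) = 1.35385 mol/L; C(t) = C_ss + (C₀ − C_ss) e^(−a t).
C(2.862) = 1.35385 + (2.58315)·e^(−0.130400·2.862) = 1.35385 + (2.58315)·0.688525 = 3.13241 mol/L.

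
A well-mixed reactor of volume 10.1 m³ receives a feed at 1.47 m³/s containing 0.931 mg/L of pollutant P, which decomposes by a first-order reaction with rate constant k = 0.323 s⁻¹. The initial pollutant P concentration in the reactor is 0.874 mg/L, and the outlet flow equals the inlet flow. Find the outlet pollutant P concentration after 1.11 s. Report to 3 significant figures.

Accumulation = in − out − consumed: V dC/dt = Q C_in − Q C − k V C.
This is linear with rate a = Q/V + k = 0.46854 s⁻¹.
C_ss = Q C_in/(Q + kV) = 0.28920 mg/L; C(t) = C_ss + (C₀ − C_ss) e^(−a t).
C(1.11) = 0.28920 + (0.58480)·e^(−0.46854·1.11) = 0.28920 + (0.58480)·0.59447 = 0.63685 mg/L.

0.637 mg/L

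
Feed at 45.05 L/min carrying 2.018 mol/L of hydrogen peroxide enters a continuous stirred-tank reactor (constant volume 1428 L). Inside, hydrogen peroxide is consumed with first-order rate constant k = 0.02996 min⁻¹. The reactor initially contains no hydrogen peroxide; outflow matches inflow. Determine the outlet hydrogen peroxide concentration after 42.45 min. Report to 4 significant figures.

0.9590 mol/L

V dC/dt = Q(C_in − C) − k V C.
dC/dt = (Q/V) C_in − (Q/V + k) C; effective rate a = Q/V + k = 0.0315476 + 0.02996 = 0.0615076 min⁻¹.
C_ss = Q C_in/(Q + kV) = 1.03504 mol/L; C(t) = C_ss + (C₀ − C_ss) e^(−a t).
C(42.45) = 1.03504 + (-1.03504)·e^(−0.0615076·42.45) = 1.03504 + (-1.03504)·0.0734612 = 0.959009 mol/L.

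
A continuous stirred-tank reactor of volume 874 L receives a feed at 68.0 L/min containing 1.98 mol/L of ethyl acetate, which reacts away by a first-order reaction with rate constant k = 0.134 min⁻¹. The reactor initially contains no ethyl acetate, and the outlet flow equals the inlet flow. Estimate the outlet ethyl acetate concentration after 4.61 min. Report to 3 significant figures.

0.453 mol/L

Species balance: V dC/dt = Q C_in − Q C − k V C.
This is linear with rate a = Q/V + k = 0.21180 min⁻¹.
C_ss = Q C_in/(Q + kV) = 0.72733 mol/L; C(t) = C_ss + (C₀ − C_ss) e^(−a t).
C(4.61) = 0.72733 + (-0.72733)·e^(−0.21180·4.61) = 0.72733 + (-0.72733)·0.37666 = 0.45337 mol/L.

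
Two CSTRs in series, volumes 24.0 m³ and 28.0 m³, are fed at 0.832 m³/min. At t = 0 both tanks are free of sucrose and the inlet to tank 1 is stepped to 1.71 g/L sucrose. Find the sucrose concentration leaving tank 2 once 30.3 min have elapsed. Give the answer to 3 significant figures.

0.434 g/L

Each tank obeys Vᵢ dCᵢ/dt = Q(Cᵢ₋₁ − Cᵢ), so τᵢ = Vᵢ/Q.
τ₁ = 24.0/0.832 = 28.846 min; τ₂ = 28.0/0.832 = 33.654 min.
Solving the cascade with C₁(0)=C₂(0)=0 gives C₂(t) = C_in[1 − (τ₁ e^(−t/τ₁) − τ₂ e^(−t/τ₂))/(τ₁ − τ₂)].
At t = 30.3: e^(−t/τ₁) = 0.34980, e^(−t/τ₂) = 0.40643.
C₂ = 1.71·[1 − (28.846·0.34980 − 33.654·0.40643)/(-4.8077)] = 1.71·0.25377 = 0.43395 g/L.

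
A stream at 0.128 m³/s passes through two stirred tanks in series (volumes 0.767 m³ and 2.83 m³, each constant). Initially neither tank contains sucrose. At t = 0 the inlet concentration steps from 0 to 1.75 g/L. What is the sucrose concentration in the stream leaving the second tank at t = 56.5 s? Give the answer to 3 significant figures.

Each tank obeys Vᵢ dCᵢ/dt = Q(Cᵢ₋₁ − Cᵢ), so τᵢ = Vᵢ/Q.
τ₁ = 0.767/0.128 = 5.9922 s; τ₂ = 2.83/0.128 = 22.109 s.
Tank 1: C₁ = C_in(1 − e^(−t/τ₁)). Tank 2 (τ₁ ≠ τ₂): C₂ = C_in[1 − (τ₁ e^(−t/τ₁) − τ₂ e^(−t/τ₂))/(τ₁ − τ₂)].
At t = 56.5: e^(−t/τ₁) = 8.0364e-05, e^(−t/τ₂) = 0.077655.
C₂ = 1.75·[1 − (5.9922·8.0364e-05 − 22.109·0.077655)/(-16.117)] = 1.75·0.89350 = 1.5636 g/L.

1.56 g/L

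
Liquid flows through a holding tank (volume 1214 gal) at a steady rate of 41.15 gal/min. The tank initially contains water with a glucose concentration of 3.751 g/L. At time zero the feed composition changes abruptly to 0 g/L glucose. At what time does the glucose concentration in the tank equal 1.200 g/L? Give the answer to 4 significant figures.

33.62 min

Species balance: V dC/dt = Q(C_in − C) ⇒ τ = V/Q = 29.5018 min.
C(t) = C_in + (C₀ − C_in) e^(−t/τ). Set C = 1.200 and solve for t:
e^(−t/τ) = (C − C_in)/(C₀ − C_in) = (1.200 − 0)/(3.751 − 0) = 0.319915
t = −τ ln(…) = 29.5018 × 1.13970 = 33.6233 min.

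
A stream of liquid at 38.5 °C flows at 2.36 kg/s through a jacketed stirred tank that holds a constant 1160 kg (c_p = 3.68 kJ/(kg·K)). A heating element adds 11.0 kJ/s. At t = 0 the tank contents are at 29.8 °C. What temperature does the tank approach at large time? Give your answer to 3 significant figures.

39.8 °C

Heat balance on the well-mixed liquid: M c_p dT/dt = ṁ c_p (T_in − T) + 11.0.
At steady state dT/dt = 0 ⇒ T_ss = T_in + Q̇/(ṁ c_p) = 38.5 + 11.0/(2.36·3.68) = 39.767 °C.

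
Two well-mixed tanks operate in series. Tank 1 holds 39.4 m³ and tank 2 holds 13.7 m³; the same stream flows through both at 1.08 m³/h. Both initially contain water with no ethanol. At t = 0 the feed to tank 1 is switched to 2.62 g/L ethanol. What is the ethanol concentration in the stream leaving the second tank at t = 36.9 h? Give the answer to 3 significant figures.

Species balance on tank i: dCᵢ/dt = (Cᵢ₋₁ − Cᵢ)/τᵢ with τᵢ = Vᵢ/Q.
τ₁ = 39.4/1.08 = 36.481 h; τ₂ = 13.7/1.08 = 12.685 h.
Tank 1: C₁ = C_in(1 − e^(−t/τ₁)). Tank 2 (τ₁ ≠ τ₂): C₂ = C_in[1 − (τ₁ e^(−t/τ₁) − τ₂ e^(−t/τ₂))/(τ₁ − τ₂)].
At t = 36.9: e^(−t/τ₁) = 0.36368, e^(−t/τ₂) = 0.054535.
C₂ = 2.62·[1 − (36.481·0.36368 − 12.685·0.054535)/(23.796)] = 2.62·0.47152 = 1.2354 g/L.

1.24 g/L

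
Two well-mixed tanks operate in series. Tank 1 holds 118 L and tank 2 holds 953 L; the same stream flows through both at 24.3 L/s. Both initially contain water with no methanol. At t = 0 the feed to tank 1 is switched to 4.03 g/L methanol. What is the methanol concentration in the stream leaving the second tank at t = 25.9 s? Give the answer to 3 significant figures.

1.66 g/L

Time constants: τᵢ = Vᵢ/Q for each well-mixed tank.
τ₁ = 118/24.3 = 4.8560 s; τ₂ = 953/24.3 = 39.218 s.
Solving the cascade with C₁(0)=C₂(0)=0 gives C₂(t) = C_in[1 − (τ₁ e^(−t/τ₁) − τ₂ e^(−t/τ₂))/(τ₁ − τ₂)].
At t = 25.9: e^(−t/τ₁) = 0.0048265, e^(−t/τ₂) = 0.51664.
C₂ = 4.03·[1 − (4.8560·0.0048265 − 39.218·0.51664)/(-34.362)] = 4.03·0.41103 = 1.6565 g/L.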